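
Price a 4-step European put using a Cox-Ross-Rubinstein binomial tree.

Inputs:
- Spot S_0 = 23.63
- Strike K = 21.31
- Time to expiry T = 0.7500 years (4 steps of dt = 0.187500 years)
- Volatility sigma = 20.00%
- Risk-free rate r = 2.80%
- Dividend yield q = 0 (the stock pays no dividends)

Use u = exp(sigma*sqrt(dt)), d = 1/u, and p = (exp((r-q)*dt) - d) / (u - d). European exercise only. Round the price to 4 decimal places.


dt = T/N = 0.187500
u = exp(sigma*sqrt(dt)) = 1.090463; d = 1/u = 0.917042
p = (exp((r-q)*dt) - d) / (u - d) = 0.508716
Discount per step: exp(-r*dt) = 0.994764
Stock lattice S(k, i) with i counting down-moves:
  k=0: S(0,0) = 23.6300
  k=1: S(1,0) = 25.7676; S(1,1) = 21.6697
  k=2: S(2,0) = 28.0987; S(2,1) = 23.6300; S(2,2) = 19.8720
  k=3: S(3,0) = 30.6406; S(3,1) = 25.7676; S(3,2) = 21.6697; S(3,3) = 18.2235
  k=4: S(4,0) = 33.4124; S(4,1) = 28.0987; S(4,2) = 23.6300; S(4,3) = 19.8720; S(4,4) = 16.7117
Terminal payoffs V(N, i) = max(K - S_T, 0):
  V(4,0) = 0.000000; V(4,1) = 0.000000; V(4,2) = 0.000000; V(4,3) = 1.437994; V(4,4) = 4.598336
Backward induction: V(k, i) = exp(-r*dt) * [p * V(k+1, i) + (1-p) * V(k+1, i+1)].
  V(3,0) = exp(-r*dt) * [p*0.000000 + (1-p)*0.000000] = 0.000000
  V(3,1) = exp(-r*dt) * [p*0.000000 + (1-p)*0.000000] = 0.000000
  V(3,2) = exp(-r*dt) * [p*0.000000 + (1-p)*1.437994] = 0.702765
  V(3,3) = exp(-r*dt) * [p*1.437994 + (1-p)*4.598336] = 2.974961
  V(2,0) = exp(-r*dt) * [p*0.000000 + (1-p)*0.000000] = 0.000000
  V(2,1) = exp(-r*dt) * [p*0.000000 + (1-p)*0.702765] = 0.343450
  V(2,2) = exp(-r*dt) * [p*0.702765 + (1-p)*2.974961] = 1.809535
  V(1,0) = exp(-r*dt) * [p*0.000000 + (1-p)*0.343450] = 0.167848
  V(1,1) = exp(-r*dt) * [p*0.343450 + (1-p)*1.809535] = 1.058145
  V(0,0) = exp(-r*dt) * [p*0.167848 + (1-p)*1.058145] = 0.602068

Answer: Price = V(0,0) = 0.6021


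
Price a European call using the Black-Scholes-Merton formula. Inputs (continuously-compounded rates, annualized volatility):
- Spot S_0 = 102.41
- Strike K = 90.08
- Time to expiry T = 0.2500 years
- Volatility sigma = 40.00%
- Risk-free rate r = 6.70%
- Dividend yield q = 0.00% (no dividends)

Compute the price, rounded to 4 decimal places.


d1 = (ln(S/K) + (r - q + 0.5*sigma^2) * T) / (sigma * sqrt(T)) = 0.82518100
d2 = d1 - sigma * sqrt(T) = 0.62518100
exp(-rT) = 0.98338950; exp(-qT) = 1.00000000
C = S_0 * exp(-qT) * N(d1) - K * exp(-rT) * N(d2)
N(d1) = 0.79536558; N(d2) = 0.73407386
C = 102.4100 * 1.00000000 * 0.79536558 - 90.0800 * 0.98338950 * 0.73407386 = 16.4264

Answer: Price = 16.4264


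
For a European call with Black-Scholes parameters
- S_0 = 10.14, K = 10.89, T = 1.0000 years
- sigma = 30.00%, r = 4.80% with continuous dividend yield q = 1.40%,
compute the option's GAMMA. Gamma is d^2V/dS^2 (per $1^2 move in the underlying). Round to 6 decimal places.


d1 = 0.0254768707; d2 = -0.2745231293
phi(d1) = 0.3988128305; exp(-qT) = 0.9860975443; exp(-rT) = 0.9531337871
Gamma = exp(-qT) * phi(d1) / (S * sigma * sqrt(T)) = 0.9860975443 * 0.3988128305 / (10.1400 * 0.3000 * 1.0000000000) = 0.129280

Answer: Gamma = 0.129280


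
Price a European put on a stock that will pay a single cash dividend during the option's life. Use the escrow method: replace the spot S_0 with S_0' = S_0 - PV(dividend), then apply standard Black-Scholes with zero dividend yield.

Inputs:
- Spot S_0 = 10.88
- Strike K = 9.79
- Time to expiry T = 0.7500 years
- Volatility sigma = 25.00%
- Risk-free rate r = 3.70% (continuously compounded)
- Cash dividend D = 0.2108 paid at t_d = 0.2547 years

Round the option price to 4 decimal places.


PV(D) = D * exp(-r * t_d) = 0.2108 * 0.99062037 = 0.20882277
S_0' = S_0 - PV(D) = 10.8800 - 0.20882277 = 10.67117723
d1 = (ln(S_0'/K) + (r + sigma^2/2)*T) / (sigma*sqrt(T)) = 0.63449609
d2 = d1 - sigma*sqrt(T) = 0.41798974
exp(-rT) = 0.97263149
N(-d1) = 0.26287856; N(-d2) = 0.33797731
P = K * exp(-rT) * N(-d2) - S_0' * N(-d1) = 9.7900 * 0.97263149 * 0.33797731 - 10.67117723 * 0.26287856 = 0.4130

Answer: Price = 0.4130


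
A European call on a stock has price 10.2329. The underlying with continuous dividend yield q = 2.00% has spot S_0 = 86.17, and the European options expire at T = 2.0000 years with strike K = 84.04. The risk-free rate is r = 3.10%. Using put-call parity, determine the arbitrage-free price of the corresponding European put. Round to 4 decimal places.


Put-call parity: C - P = S_0 * exp(-qT) - K * exp(-rT).
S_0 * exp(-qT) = 86.1700 * 0.96078944 = 82.79122597
K * exp(-rT) = 84.0400 * 0.93988289 = 78.98775781
P = C - S*exp(-qT) + K*exp(-rT)
P = 10.2329 - 82.79122597 + 78.98775781 = 6.4294

Answer: Put price = 6.4294


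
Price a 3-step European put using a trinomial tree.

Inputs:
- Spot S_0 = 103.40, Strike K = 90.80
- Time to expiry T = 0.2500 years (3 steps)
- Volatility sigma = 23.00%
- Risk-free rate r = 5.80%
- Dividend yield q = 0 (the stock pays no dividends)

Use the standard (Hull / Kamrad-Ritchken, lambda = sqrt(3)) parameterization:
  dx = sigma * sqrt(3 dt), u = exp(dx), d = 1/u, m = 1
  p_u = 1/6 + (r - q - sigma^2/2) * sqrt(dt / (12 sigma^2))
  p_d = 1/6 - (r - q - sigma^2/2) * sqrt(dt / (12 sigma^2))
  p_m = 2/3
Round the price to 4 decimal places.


dt = T/N = 0.083333; dx = sigma*sqrt(3*dt) = 0.115000
u = exp(dx) = 1.121873; d = 1/u = 0.891366
p_u = 0.178098, p_m = 0.666667, p_d = 0.155236
Discount per step: exp(-r*dt) = 0.995178
Stock lattice S(k, j) with j the centered position index:
  k=0: S(0,+0) = 103.4000
  k=1: S(1,-1) = 92.1673; S(1,+0) = 103.4000; S(1,+1) = 116.0017
  k=2: S(2,-2) = 82.1548; S(2,-1) = 92.1673; S(2,+0) = 103.4000; S(2,+1) = 116.0017; S(2,+2) = 130.1392
  k=3: S(3,-3) = 73.2300; S(3,-2) = 82.1548; S(3,-1) = 92.1673; S(3,+0) = 103.4000; S(3,+1) = 116.0017; S(3,+2) = 130.1392; S(3,+3) = 145.9998
Terminal payoffs V(N, j) = max(K - S_T, 0):
  V(3,-3) = 17.570015; V(3,-2) = 8.645226; V(3,-1) = 0.000000; V(3,+0) = 0.000000; V(3,+1) = 0.000000; V(3,+2) = 0.000000; V(3,+3) = 0.000000
Backward induction: V(k, j) = exp(-r*dt) * [p_u * V(k+1, j+1) + p_m * V(k+1, j) + p_d * V(k+1, j-1)]
  V(2,-2) = exp(-r*dt) * [p_u*0.000000 + p_m*8.645226 + p_d*17.570015] = 8.450033
  V(2,-1) = exp(-r*dt) * [p_u*0.000000 + p_m*0.000000 + p_d*8.645226] = 1.335575
  V(2,+0) = exp(-r*dt) * [p_u*0.000000 + p_m*0.000000 + p_d*0.000000] = 0.000000
  V(2,+1) = exp(-r*dt) * [p_u*0.000000 + p_m*0.000000 + p_d*0.000000] = 0.000000
  V(2,+2) = exp(-r*dt) * [p_u*0.000000 + p_m*0.000000 + p_d*0.000000] = 0.000000
  V(1,-1) = exp(-r*dt) * [p_u*0.000000 + p_m*1.335575 + p_d*8.450033] = 2.191511
  V(1,+0) = exp(-r*dt) * [p_u*0.000000 + p_m*0.000000 + p_d*1.335575] = 0.206329
  V(1,+1) = exp(-r*dt) * [p_u*0.000000 + p_m*0.000000 + p_d*0.000000] = 0.000000
  V(0,+0) = exp(-r*dt) * [p_u*0.000000 + p_m*0.206329 + p_d*2.191511] = 0.475449

Answer: Price = V(0,0) = 0.4754


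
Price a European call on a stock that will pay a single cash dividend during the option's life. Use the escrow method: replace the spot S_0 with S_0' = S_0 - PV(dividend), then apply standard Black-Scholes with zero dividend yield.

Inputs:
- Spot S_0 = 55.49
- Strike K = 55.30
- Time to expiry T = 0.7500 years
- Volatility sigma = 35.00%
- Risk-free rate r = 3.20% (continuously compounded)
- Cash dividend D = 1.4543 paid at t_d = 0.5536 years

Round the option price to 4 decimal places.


Answer: Price = 6.5443

Derivation:
PV(D) = D * exp(-r * t_d) = 1.4543 * 0.98244079 = 1.42876364
S_0' = S_0 - PV(D) = 55.4900 - 1.42876364 = 54.06123636
d1 = (ln(S_0'/K) + (r + sigma^2/2)*T) / (sigma*sqrt(T)) = 0.15599015
d2 = d1 - sigma*sqrt(T) = -0.14711874
exp(-rT) = 0.97628571
N(d1) = 0.56197961; N(d2) = 0.44151915
C = S_0' * N(d1) - K * exp(-rT) * N(d2) = 54.06123636 * 0.56197961 - 55.3000 * 0.97628571 * 0.44151915 = 6.5443


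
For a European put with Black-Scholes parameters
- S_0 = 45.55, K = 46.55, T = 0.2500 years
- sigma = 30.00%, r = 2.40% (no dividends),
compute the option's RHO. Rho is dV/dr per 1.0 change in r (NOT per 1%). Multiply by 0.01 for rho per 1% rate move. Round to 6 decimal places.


Answer: Rho = -6.609146

Derivation:
d1 = -0.0297758668; d2 = -0.1797758668
phi(d1) = 0.3987654680; exp(-qT) = 1.0000000000; exp(-rT) = 0.9940179641
N(-d2) = 0.5713357348
Rho = -K*T*exp(-rT)*N(-d2) = -46.5500 * 0.2500 * 0.9940179641 * 0.5713357348 = -6.609146


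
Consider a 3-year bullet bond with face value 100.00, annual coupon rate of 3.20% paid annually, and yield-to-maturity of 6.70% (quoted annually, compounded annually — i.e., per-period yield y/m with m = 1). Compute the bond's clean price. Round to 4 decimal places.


Answer: Price = 90.7643

Derivation:
Coupon per period c = face * coupon_rate / m = 3.200000
Periods per year m = 1; per-period yield y/m = 0.067000
Number of cashflows N = 3
Cashflows (t years, CF_t, discount factor 1/(1+y/m)^(m*t), PV):
  t = 1.0000: CF_t = 3.200000, DF = 0.937207, PV = 2.999063
  t = 2.0000: CF_t = 3.200000, DF = 0.878357, PV = 2.810743
  t = 3.0000: CF_t = 103.200000, DF = 0.823203, PV = 84.954510
Price P = sum_t PV_t = 90.764316


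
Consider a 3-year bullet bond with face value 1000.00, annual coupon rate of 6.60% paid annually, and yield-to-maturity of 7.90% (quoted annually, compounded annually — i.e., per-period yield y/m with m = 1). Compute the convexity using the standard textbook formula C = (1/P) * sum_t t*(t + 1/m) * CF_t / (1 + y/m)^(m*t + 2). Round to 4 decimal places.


Coupon per period c = face * coupon_rate / m = 66.000000
Periods per year m = 1; per-period yield y/m = 0.079000
Number of cashflows N = 3
Cashflows (t years, CF_t, discount factor 1/(1+y/m)^(m*t), PV):
  t = 1.0000: CF_t = 66.000000, DF = 0.926784, PV = 61.167748
  t = 2.0000: CF_t = 66.000000, DF = 0.858929, PV = 56.689294
  t = 3.0000: CF_t = 1066.000000, DF = 0.796041, PV = 848.580154
Price P = sum_t PV_t = 966.437196
Convexity numerator sum_t t*(t + 1/m) * CF_t / (1+y/m)^(m*t + 2):
  t = 1.0000: term = 105.077467
  t = 2.0000: term = 292.152366
  t = 3.0000: term = 8746.438108
Convexity = (1/P) * sum = 9143.667941 / 966.437196 = 9.461213

Answer: Convexity = 9.4612


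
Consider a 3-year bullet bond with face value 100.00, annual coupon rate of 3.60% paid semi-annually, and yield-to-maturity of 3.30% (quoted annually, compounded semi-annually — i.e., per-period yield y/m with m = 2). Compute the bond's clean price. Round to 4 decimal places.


Answer: Price = 100.8502

Derivation:
Coupon per period c = face * coupon_rate / m = 1.800000
Periods per year m = 2; per-period yield y/m = 0.016500
Number of cashflows N = 6
Cashflows (t years, CF_t, discount factor 1/(1+y/m)^(m*t), PV):
  t = 0.5000: CF_t = 1.800000, DF = 0.983768, PV = 1.770782
  t = 1.0000: CF_t = 1.800000, DF = 0.967799, PV = 1.742038
  t = 1.5000: CF_t = 1.800000, DF = 0.952090, PV = 1.713761
  t = 2.0000: CF_t = 1.800000, DF = 0.936635, PV = 1.685943
  t = 2.5000: CF_t = 1.800000, DF = 0.921432, PV = 1.658577
  t = 3.0000: CF_t = 101.800000, DF = 0.906475, PV = 92.279128
Price P = sum_t PV_t = 100.850230


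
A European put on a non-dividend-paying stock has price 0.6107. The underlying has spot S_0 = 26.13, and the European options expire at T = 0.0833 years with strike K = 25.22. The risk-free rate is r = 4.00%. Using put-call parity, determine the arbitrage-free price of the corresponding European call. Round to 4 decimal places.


Put-call parity: C - P = S_0 * exp(-qT) - K * exp(-rT).
S_0 * exp(-qT) = 26.1300 * 1.00000000 = 26.13000000
K * exp(-rT) = 25.2200 * 0.99667354 = 25.13610680
C = P + S*exp(-qT) - K*exp(-rT)
C = 0.6107 + 26.13000000 - 25.13610680 = 1.6046

Answer: Call price = 1.6046


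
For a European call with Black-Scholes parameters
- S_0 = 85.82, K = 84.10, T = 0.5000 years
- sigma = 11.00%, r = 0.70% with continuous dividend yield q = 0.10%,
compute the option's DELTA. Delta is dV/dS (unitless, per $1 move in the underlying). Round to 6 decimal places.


Answer: Delta = 0.631907

Derivation:
d1 = 0.3377465017; d2 = 0.2599647558
phi(d1) = 0.3768248144; exp(-qT) = 0.9995001250; exp(-rT) = 0.9965061179
N(d1) = 0.6322228858
Delta = exp(-qT) * N(d1) = 0.9995001250 * 0.6322228858 = 0.631907


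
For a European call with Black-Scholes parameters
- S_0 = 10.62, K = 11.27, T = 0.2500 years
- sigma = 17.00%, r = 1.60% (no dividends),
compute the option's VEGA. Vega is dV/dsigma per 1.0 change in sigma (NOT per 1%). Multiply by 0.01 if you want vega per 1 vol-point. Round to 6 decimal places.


d1 = -0.6093272028; d2 = -0.6943272028
phi(d1) = 0.3313505657; exp(-qT) = 1.0000000000; exp(-rT) = 0.9960079893
Vega = S * exp(-qT) * phi(d1) * sqrt(T) = 10.6200 * 1.0000000000 * 0.3313505657 * 0.5000000000 = 1.759472

Answer: Vega = 1.759472


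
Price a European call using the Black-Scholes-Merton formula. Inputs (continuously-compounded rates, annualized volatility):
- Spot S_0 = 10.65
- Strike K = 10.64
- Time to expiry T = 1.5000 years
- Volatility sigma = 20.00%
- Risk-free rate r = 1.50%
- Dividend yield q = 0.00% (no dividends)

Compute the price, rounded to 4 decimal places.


Answer: Price = 1.1541

Derivation:
d1 = (ln(S/K) + (r - q + 0.5*sigma^2) * T) / (sigma * sqrt(T)) = 0.21816547
d2 = d1 - sigma * sqrt(T) = -0.02678350
exp(-rT) = 0.97775124; exp(-qT) = 1.00000000
C = S_0 * exp(-qT) * N(d1) - K * exp(-rT) * N(d2)
N(d1) = 0.58634991; N(d2) = 0.48931621
C = 10.6500 * 1.00000000 * 0.58634991 - 10.6400 * 0.97775124 * 0.48931621 = 1.1541


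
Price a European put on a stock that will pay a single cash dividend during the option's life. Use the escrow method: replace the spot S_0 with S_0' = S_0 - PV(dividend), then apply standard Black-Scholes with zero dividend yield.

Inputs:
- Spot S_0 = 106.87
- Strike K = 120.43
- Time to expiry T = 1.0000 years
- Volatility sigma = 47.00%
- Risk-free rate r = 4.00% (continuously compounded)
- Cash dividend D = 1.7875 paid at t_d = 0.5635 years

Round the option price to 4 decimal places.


PV(D) = D * exp(-r * t_d) = 1.7875 * 0.97771213 = 1.74766043
S_0' = S_0 - PV(D) = 106.8700 - 1.74766043 = 105.12233957
d1 = (ln(S_0'/K) + (r + sigma^2/2)*T) / (sigma*sqrt(T)) = 0.03086413
d2 = d1 - sigma*sqrt(T) = -0.43913587
exp(-rT) = 0.96078944
N(-d1) = 0.48768895; N(-d2) = 0.66971846
P = K * exp(-rT) * N(-d2) - S_0' * N(-d1) = 120.4300 * 0.96078944 * 0.66971846 - 105.12233957 * 0.48768895 = 26.2247

Answer: Price = 26.2247


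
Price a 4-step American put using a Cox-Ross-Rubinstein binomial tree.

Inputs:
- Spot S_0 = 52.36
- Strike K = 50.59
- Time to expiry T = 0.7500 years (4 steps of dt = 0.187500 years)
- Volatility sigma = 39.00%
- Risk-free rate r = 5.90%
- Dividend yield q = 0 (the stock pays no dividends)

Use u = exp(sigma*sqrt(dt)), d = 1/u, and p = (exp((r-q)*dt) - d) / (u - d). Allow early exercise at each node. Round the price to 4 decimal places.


dt = T/N = 0.187500
u = exp(sigma*sqrt(dt)) = 1.183972; d = 1/u = 0.844615
p = (exp((r-q)*dt) - d) / (u - d) = 0.490661
Discount per step: exp(-r*dt) = 0.988998
Stock lattice S(k, i) with i counting down-moves:
  k=0: S(0,0) = 52.3600
  k=1: S(1,0) = 61.9928; S(1,1) = 44.2240
  k=2: S(2,0) = 73.3977; S(2,1) = 52.3600; S(2,2) = 37.3522
  k=3: S(3,0) = 86.9008; S(3,1) = 61.9928; S(3,2) = 44.2240; S(3,3) = 31.5482
  k=4: S(4,0) = 102.8882; S(4,1) = 73.3977; S(4,2) = 52.3600; S(4,3) = 37.3522; S(4,4) = 26.6461
Terminal payoffs V(N, i) = max(K - S_T, 0):
  V(4,0) = 0.000000; V(4,1) = 0.000000; V(4,2) = 0.000000; V(4,3) = 13.237754; V(4,4) = 23.943891
Backward induction: V(k, i) = exp(-r*dt) * [p * V(k+1, i) + (1-p) * V(k+1, i+1)]; then take max(V_cont, immediate exercise) for American.
  V(3,0) = exp(-r*dt) * [p*0.000000 + (1-p)*0.000000] = 0.000000; exercise = 0.000000; V(3,0) = max -> 0.000000
  V(3,1) = exp(-r*dt) * [p*0.000000 + (1-p)*0.000000] = 0.000000; exercise = 0.000000; V(3,1) = max -> 0.000000
  V(3,2) = exp(-r*dt) * [p*0.000000 + (1-p)*13.237754] = 6.668331; exercise = 6.365984; V(3,2) = max -> 6.668331
  V(3,3) = exp(-r*dt) * [p*13.237754 + (1-p)*23.943891] = 18.485184; exercise = 19.041751; V(3,3) = max -> 19.041751
  V(2,0) = exp(-r*dt) * [p*0.000000 + (1-p)*0.000000] = 0.000000; exercise = 0.000000; V(2,0) = max -> 0.000000
  V(2,1) = exp(-r*dt) * [p*0.000000 + (1-p)*6.668331] = 3.359077; exercise = 0.000000; V(2,1) = max -> 3.359077
  V(2,2) = exp(-r*dt) * [p*6.668331 + (1-p)*19.041751] = 12.827904; exercise = 13.237754; V(2,2) = max -> 13.237754
  V(1,0) = exp(-r*dt) * [p*0.000000 + (1-p)*3.359077] = 1.692088; exercise = 0.000000; V(1,0) = max -> 1.692088
  V(1,1) = exp(-r*dt) * [p*3.359077 + (1-p)*13.237754] = 8.298366; exercise = 6.365984; V(1,1) = max -> 8.298366
  V(0,0) = exp(-r*dt) * [p*1.692088 + (1-p)*8.298366] = 5.001291; exercise = 0.000000; V(0,0) = max -> 5.001291

Answer: Price = V(0,0) = 5.0013


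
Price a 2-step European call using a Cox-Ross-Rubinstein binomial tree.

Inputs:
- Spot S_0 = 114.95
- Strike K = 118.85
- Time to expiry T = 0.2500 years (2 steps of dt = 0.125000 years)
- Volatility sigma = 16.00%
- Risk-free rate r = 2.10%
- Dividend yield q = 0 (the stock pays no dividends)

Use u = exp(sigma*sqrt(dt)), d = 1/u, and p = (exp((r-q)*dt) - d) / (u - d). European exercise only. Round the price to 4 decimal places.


Answer: Price = V(0,0) = 2.5444

Derivation:
dt = T/N = 0.125000
u = exp(sigma*sqrt(dt)) = 1.058199; d = 1/u = 0.945002
p = (exp((r-q)*dt) - d) / (u - d) = 0.509082
Discount per step: exp(-r*dt) = 0.997378
Stock lattice S(k, i) with i counting down-moves:
  k=0: S(0,0) = 114.9500
  k=1: S(1,0) = 121.6400; S(1,1) = 108.6279
  k=2: S(2,0) = 128.7193; S(2,1) = 114.9500; S(2,2) = 102.6536
Terminal payoffs V(N, i) = max(S_T - K, 0):
  V(2,0) = 9.869335; V(2,1) = 0.000000; V(2,2) = 0.000000
Backward induction: V(k, i) = exp(-r*dt) * [p * V(k+1, i) + (1-p) * V(k+1, i+1)].
  V(1,0) = exp(-r*dt) * [p*9.869335 + (1-p)*0.000000] = 5.011126
  V(1,1) = exp(-r*dt) * [p*0.000000 + (1-p)*0.000000] = 0.000000
  V(0,0) = exp(-r*dt) * [p*5.011126 + (1-p)*0.000000] = 2.544385


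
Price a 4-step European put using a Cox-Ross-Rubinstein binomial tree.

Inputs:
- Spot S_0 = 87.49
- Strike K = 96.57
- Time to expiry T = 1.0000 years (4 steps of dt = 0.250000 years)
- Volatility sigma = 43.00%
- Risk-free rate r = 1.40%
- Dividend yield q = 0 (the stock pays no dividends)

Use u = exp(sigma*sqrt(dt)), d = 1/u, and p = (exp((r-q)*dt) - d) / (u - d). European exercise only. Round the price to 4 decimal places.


dt = T/N = 0.250000
u = exp(sigma*sqrt(dt)) = 1.239862; d = 1/u = 0.806541
p = (exp((r-q)*dt) - d) / (u - d) = 0.454547
Discount per step: exp(-r*dt) = 0.996506
Stock lattice S(k, i) with i counting down-moves:
  k=0: S(0,0) = 87.4900
  k=1: S(1,0) = 108.4755; S(1,1) = 70.5643
  k=2: S(2,0) = 134.4947; S(2,1) = 87.4900; S(2,2) = 56.9130
  k=3: S(3,0) = 166.7548; S(3,1) = 108.4755; S(3,2) = 70.5643; S(3,3) = 45.9027
  k=4: S(4,0) = 206.7529; S(4,1) = 134.4947; S(4,2) = 87.4900; S(4,3) = 56.9130; S(4,4) = 37.0225
Terminal payoffs V(N, i) = max(K - S_T, 0):
  V(4,0) = 0.000000; V(4,1) = 0.000000; V(4,2) = 9.080000; V(4,3) = 39.656959; V(4,4) = 59.547549
Backward induction: V(k, i) = exp(-r*dt) * [p * V(k+1, i) + (1-p) * V(k+1, i+1)].
  V(3,0) = exp(-r*dt) * [p*0.000000 + (1-p)*0.000000] = 0.000000
  V(3,1) = exp(-r*dt) * [p*0.000000 + (1-p)*9.080000] = 4.935405
  V(3,2) = exp(-r*dt) * [p*9.080000 + (1-p)*39.656959] = 25.668285
  V(3,3) = exp(-r*dt) * [p*39.656959 + (1-p)*59.547549] = 50.329870
  V(2,0) = exp(-r*dt) * [p*0.000000 + (1-p)*4.935405] = 2.682624
  V(2,1) = exp(-r*dt) * [p*4.935405 + (1-p)*25.668285] = 16.187453
  V(2,2) = exp(-r*dt) * [p*25.668285 + (1-p)*50.329870] = 38.983330
  V(1,0) = exp(-r*dt) * [p*2.682624 + (1-p)*16.187453] = 10.013758
  V(1,1) = exp(-r*dt) * [p*16.187453 + (1-p)*38.983330] = 28.521523
  V(0,0) = exp(-r*dt) * [p*10.013758 + (1-p)*28.521523] = 20.038608

Answer: Price = V(0,0) = 20.0386


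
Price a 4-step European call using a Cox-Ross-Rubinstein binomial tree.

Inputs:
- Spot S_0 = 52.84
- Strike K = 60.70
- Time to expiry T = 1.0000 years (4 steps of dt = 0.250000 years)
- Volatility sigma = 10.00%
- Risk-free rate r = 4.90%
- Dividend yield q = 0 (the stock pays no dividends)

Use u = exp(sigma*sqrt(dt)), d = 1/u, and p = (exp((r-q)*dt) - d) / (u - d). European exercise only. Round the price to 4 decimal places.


Answer: Price = V(0,0) = 0.5085

Derivation:
dt = T/N = 0.250000
u = exp(sigma*sqrt(dt)) = 1.051271; d = 1/u = 0.951229
p = (exp((r-q)*dt) - d) / (u - d) = 0.610705
Discount per step: exp(-r*dt) = 0.987825
Stock lattice S(k, i) with i counting down-moves:
  k=0: S(0,0) = 52.8400
  k=1: S(1,0) = 55.5492; S(1,1) = 50.2630
  k=2: S(2,0) = 58.3972; S(2,1) = 52.8400; S(2,2) = 47.8116
  k=3: S(3,0) = 61.3913; S(3,1) = 55.5492; S(3,2) = 50.2630; S(3,3) = 45.4798
  k=4: S(4,0) = 64.5389; S(4,1) = 58.3972; S(4,2) = 52.8400; S(4,3) = 47.8116; S(4,4) = 43.2617
Terminal payoffs V(N, i) = max(S_T - K, 0):
  V(4,0) = 3.838922; V(4,1) = 0.000000; V(4,2) = 0.000000; V(4,3) = 0.000000; V(4,4) = 0.000000
Backward induction: V(k, i) = exp(-r*dt) * [p * V(k+1, i) + (1-p) * V(k+1, i+1)].
  V(3,0) = exp(-r*dt) * [p*3.838922 + (1-p)*0.000000] = 2.315903
  V(3,1) = exp(-r*dt) * [p*0.000000 + (1-p)*0.000000] = 0.000000
  V(3,2) = exp(-r*dt) * [p*0.000000 + (1-p)*0.000000] = 0.000000
  V(3,3) = exp(-r*dt) * [p*0.000000 + (1-p)*0.000000] = 0.000000
  V(2,0) = exp(-r*dt) * [p*2.315903 + (1-p)*0.000000] = 1.397113
  V(2,1) = exp(-r*dt) * [p*0.000000 + (1-p)*0.000000] = 0.000000
  V(2,2) = exp(-r*dt) * [p*0.000000 + (1-p)*0.000000] = 0.000000
  V(1,0) = exp(-r*dt) * [p*1.397113 + (1-p)*0.000000] = 0.842835
  V(1,1) = exp(-r*dt) * [p*0.000000 + (1-p)*0.000000] = 0.000000
  V(0,0) = exp(-r*dt) * [p*0.842835 + (1-p)*0.000000] = 0.508456


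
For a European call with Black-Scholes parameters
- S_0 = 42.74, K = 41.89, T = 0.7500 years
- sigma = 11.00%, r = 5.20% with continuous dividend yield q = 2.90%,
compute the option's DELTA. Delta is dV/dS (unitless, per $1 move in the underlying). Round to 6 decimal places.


d1 = 0.4395799555; d2 = 0.3443171611
phi(d1) = 0.3622017863; exp(-qT) = 0.9784848257; exp(-rT) = 0.9617507091
N(d1) = 0.6698793195
Delta = exp(-qT) * N(d1) = 0.9784848257 * 0.6698793195 = 0.655467

Answer: Delta = 0.655467


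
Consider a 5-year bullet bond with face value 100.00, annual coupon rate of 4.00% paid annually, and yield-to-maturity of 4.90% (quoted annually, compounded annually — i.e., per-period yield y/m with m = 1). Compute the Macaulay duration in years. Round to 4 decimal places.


Coupon per period c = face * coupon_rate / m = 4.000000
Periods per year m = 1; per-period yield y/m = 0.049000
Number of cashflows N = 5
Cashflows (t years, CF_t, discount factor 1/(1+y/m)^(m*t), PV):
  t = 1.0000: CF_t = 4.000000, DF = 0.953289, PV = 3.813155
  t = 2.0000: CF_t = 4.000000, DF = 0.908760, PV = 3.635038
  t = 3.0000: CF_t = 4.000000, DF = 0.866310, PV = 3.465242
  t = 4.0000: CF_t = 4.000000, DF = 0.825844, PV = 3.303376
  t = 5.0000: CF_t = 104.000000, DF = 0.787268, PV = 81.875864
Price P = sum_t PV_t = 96.092676
Macaulay numerator sum_t t * PV_t:
  t * PV_t at t = 1.0000: 3.813155
  t * PV_t at t = 2.0000: 7.270077
  t * PV_t at t = 3.0000: 10.395725
  t * PV_t at t = 4.0000: 13.213505
  t * PV_t at t = 5.0000: 409.379322
Macaulay duration D = (sum_t t * PV_t) / P = 444.071785 / 96.092676 = 4.621286

Answer: Macaulay duration = 4.6213 years


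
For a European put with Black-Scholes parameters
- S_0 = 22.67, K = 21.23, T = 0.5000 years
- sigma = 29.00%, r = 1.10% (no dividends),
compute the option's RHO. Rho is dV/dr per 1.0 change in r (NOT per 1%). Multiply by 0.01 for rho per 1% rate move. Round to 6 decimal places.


d1 = 0.4493892249; d2 = 0.2443282583
phi(d1) = 0.3606259992; exp(-qT) = 1.0000000000; exp(-rT) = 0.9945150973
N(-d2) = 0.4034882998
Rho = -K*T*exp(-rT)*N(-d2) = -21.2300 * 0.5000 * 0.9945150973 * 0.4034882998 = -4.259536

Answer: Rho = -4.259536


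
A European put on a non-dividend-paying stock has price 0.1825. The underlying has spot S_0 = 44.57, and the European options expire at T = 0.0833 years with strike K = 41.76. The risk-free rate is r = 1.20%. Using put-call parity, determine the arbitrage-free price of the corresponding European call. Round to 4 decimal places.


Answer: Call price = 3.0342

Derivation:
Put-call parity: C - P = S_0 * exp(-qT) - K * exp(-rT).
S_0 * exp(-qT) = 44.5700 * 1.00000000 = 44.57000000
K * exp(-rT) = 41.7600 * 0.99900090 = 41.71827756
C = P + S*exp(-qT) - K*exp(-rT)
C = 0.1825 + 44.57000000 - 41.71827756 = 3.0342


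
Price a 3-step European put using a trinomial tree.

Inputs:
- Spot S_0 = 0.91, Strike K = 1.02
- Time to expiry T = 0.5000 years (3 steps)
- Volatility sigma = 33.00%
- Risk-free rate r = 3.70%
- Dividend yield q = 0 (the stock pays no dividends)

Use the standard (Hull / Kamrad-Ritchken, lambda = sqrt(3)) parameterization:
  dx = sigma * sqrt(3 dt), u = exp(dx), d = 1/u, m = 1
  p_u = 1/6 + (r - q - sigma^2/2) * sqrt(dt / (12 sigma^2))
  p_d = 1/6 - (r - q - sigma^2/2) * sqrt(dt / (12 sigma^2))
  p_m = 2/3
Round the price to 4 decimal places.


Answer: Price = V(0,0) = 0.1452

Derivation:
dt = T/N = 0.166667; dx = sigma*sqrt(3*dt) = 0.233345
u = exp(dx) = 1.262817; d = 1/u = 0.791880
p_u = 0.160435, p_m = 0.666667, p_d = 0.172898
Discount per step: exp(-r*dt) = 0.993852
Stock lattice S(k, j) with j the centered position index:
  k=0: S(0,+0) = 0.9100
  k=1: S(1,-1) = 0.7206; S(1,+0) = 0.9100; S(1,+1) = 1.1492
  k=2: S(2,-2) = 0.5706; S(2,-1) = 0.7206; S(2,+0) = 0.9100; S(2,+1) = 1.1492; S(2,+2) = 1.4512
  k=3: S(3,-3) = 0.4519; S(3,-2) = 0.5706; S(3,-1) = 0.7206; S(3,+0) = 0.9100; S(3,+1) = 1.1492; S(3,+2) = 1.4512; S(3,+3) = 1.8326
Terminal payoffs V(N, j) = max(K - S_T, 0):
  V(3,-3) = 0.568124; V(3,-2) = 0.449363; V(3,-1) = 0.299389; V(3,+0) = 0.110000; V(3,+1) = 0.000000; V(3,+2) = 0.000000; V(3,+3) = 0.000000
Backward induction: V(k, j) = exp(-r*dt) * [p_u * V(k+1, j+1) + p_m * V(k+1, j) + p_d * V(k+1, j-1)]
  V(2,-2) = exp(-r*dt) * [p_u*0.299389 + p_m*0.449363 + p_d*0.568124] = 0.443094
  V(2,-1) = exp(-r*dt) * [p_u*0.110000 + p_m*0.299389 + p_d*0.449363] = 0.293121
  V(2,+0) = exp(-r*dt) * [p_u*0.000000 + p_m*0.110000 + p_d*0.299389] = 0.124328
  V(2,+1) = exp(-r*dt) * [p_u*0.000000 + p_m*0.000000 + p_d*0.110000] = 0.018902
  V(2,+2) = exp(-r*dt) * [p_u*0.000000 + p_m*0.000000 + p_d*0.000000] = 0.000000
  V(1,-1) = exp(-r*dt) * [p_u*0.124328 + p_m*0.293121 + p_d*0.443094] = 0.290176
  V(1,+0) = exp(-r*dt) * [p_u*0.018902 + p_m*0.124328 + p_d*0.293121] = 0.135758
  V(1,+1) = exp(-r*dt) * [p_u*0.000000 + p_m*0.018902 + p_d*0.124328] = 0.033888
  V(0,+0) = exp(-r*dt) * [p_u*0.033888 + p_m*0.135758 + p_d*0.290176] = 0.145215


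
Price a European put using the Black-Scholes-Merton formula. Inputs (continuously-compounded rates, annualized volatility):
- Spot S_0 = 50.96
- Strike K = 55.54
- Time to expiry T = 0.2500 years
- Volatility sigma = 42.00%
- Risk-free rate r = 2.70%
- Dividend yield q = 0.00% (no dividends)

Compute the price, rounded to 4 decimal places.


d1 = (ln(S/K) + (r - q + 0.5*sigma^2) * T) / (sigma * sqrt(T)) = -0.27267843
d2 = d1 - sigma * sqrt(T) = -0.48267843
exp(-rT) = 0.99327273; exp(-qT) = 1.00000000
P = K * exp(-rT) * N(-d2) - S_0 * exp(-qT) * N(-d1)
N(-d1) = 0.60744979; N(-d2) = 0.68533796
P = 55.5400 * 0.99327273 * 0.68533796 - 50.9600 * 1.00000000 * 0.60744979 = 6.8520

Answer: Price = 6.8520


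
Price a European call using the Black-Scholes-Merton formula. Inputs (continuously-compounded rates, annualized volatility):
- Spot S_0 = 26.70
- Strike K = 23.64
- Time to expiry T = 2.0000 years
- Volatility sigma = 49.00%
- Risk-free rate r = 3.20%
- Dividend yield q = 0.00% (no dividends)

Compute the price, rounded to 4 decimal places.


d1 = (ln(S/K) + (r - q + 0.5*sigma^2) * T) / (sigma * sqrt(T)) = 0.61449509
d2 = d1 - sigma * sqrt(T) = -0.07846955
exp(-rT) = 0.93800500; exp(-qT) = 1.00000000
C = S_0 * exp(-qT) * N(d1) - K * exp(-rT) * N(d2)
N(d1) = 0.73055589; N(d2) = 0.46872727
C = 26.7000 * 1.00000000 * 0.73055589 - 23.6400 * 0.93800500 * 0.46872727 = 9.1121

Answer: Price = 9.1121


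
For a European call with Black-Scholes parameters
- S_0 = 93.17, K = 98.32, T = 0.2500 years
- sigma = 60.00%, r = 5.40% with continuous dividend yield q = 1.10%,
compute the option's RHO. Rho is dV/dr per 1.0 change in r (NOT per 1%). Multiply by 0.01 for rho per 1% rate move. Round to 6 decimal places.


d1 = 0.0064943873; d2 = -0.2935056127
phi(d1) = 0.3989338674; exp(-qT) = 0.9972537778; exp(-rT) = 0.9865907163
N(d2) = 0.3845678550
Rho = K*T*exp(-rT)*N(d2) = 98.3200 * 0.2500 * 0.9865907163 * 0.3845678550 = 9.325924

Answer: Rho = 9.325924


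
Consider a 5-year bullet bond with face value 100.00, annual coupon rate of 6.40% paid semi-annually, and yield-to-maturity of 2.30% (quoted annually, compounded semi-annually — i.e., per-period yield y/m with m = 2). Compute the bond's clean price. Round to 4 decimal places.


Coupon per period c = face * coupon_rate / m = 3.200000
Periods per year m = 2; per-period yield y/m = 0.011500
Number of cashflows N = 10
Cashflows (t years, CF_t, discount factor 1/(1+y/m)^(m*t), PV):
  t = 0.5000: CF_t = 3.200000, DF = 0.988631, PV = 3.163618
  t = 1.0000: CF_t = 3.200000, DF = 0.977391, PV = 3.127650
  t = 1.5000: CF_t = 3.200000, DF = 0.966279, PV = 3.092091
  t = 2.0000: CF_t = 3.200000, DF = 0.955293, PV = 3.056937
  t = 2.5000: CF_t = 3.200000, DF = 0.944432, PV = 3.022182
  t = 3.0000: CF_t = 3.200000, DF = 0.933694, PV = 2.987822
  t = 3.5000: CF_t = 3.200000, DF = 0.923079, PV = 2.953852
  t = 4.0000: CF_t = 3.200000, DF = 0.912584, PV = 2.920269
  t = 4.5000: CF_t = 3.200000, DF = 0.902209, PV = 2.887068
  t = 5.0000: CF_t = 103.200000, DF = 0.891951, PV = 92.049371
Price P = sum_t PV_t = 119.260860

Answer: Price = 119.2609


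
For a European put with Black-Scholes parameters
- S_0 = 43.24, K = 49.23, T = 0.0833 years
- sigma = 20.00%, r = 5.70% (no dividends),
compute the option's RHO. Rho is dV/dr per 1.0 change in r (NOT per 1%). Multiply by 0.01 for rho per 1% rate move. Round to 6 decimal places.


Answer: Rho = -4.023838

Derivation:
d1 = -2.1364460987; d2 = -2.1941695775
phi(d1) = 0.0407157819; exp(-qT) = 1.0000000000; exp(-rT) = 0.9952631544
N(-d2) = 0.9858883896
Rho = -K*T*exp(-rT)*N(-d2) = -49.2300 * 0.0833 * 0.9952631544 * 0.9858883896 = -4.023838


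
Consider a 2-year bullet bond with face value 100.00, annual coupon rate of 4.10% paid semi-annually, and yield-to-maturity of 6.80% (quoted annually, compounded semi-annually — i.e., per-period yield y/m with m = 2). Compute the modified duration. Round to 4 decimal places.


Coupon per period c = face * coupon_rate / m = 2.050000
Periods per year m = 2; per-period yield y/m = 0.034000
Number of cashflows N = 4
Cashflows (t years, CF_t, discount factor 1/(1+y/m)^(m*t), PV):
  t = 0.5000: CF_t = 2.050000, DF = 0.967118, PV = 1.982592
  t = 1.0000: CF_t = 2.050000, DF = 0.935317, PV = 1.917400
  t = 1.5000: CF_t = 2.050000, DF = 0.904562, PV = 1.854352
  t = 2.0000: CF_t = 102.050000, DF = 0.874818, PV = 89.275205
Price P = sum_t PV_t = 95.029549
First compute Macaulay numerator sum_t t * PV_t:
  t * PV_t at t = 0.5000: 0.991296
  t * PV_t at t = 1.0000: 1.917400
  t * PV_t at t = 1.5000: 2.781528
  t * PV_t at t = 2.0000: 178.550409
Macaulay duration D = 184.240634 / 95.029549 = 1.938772
Modified duration = D / (1 + y/m) = 1.938772 / (1 + 0.034000) = 1.875021

Answer: Modified duration = 1.8750


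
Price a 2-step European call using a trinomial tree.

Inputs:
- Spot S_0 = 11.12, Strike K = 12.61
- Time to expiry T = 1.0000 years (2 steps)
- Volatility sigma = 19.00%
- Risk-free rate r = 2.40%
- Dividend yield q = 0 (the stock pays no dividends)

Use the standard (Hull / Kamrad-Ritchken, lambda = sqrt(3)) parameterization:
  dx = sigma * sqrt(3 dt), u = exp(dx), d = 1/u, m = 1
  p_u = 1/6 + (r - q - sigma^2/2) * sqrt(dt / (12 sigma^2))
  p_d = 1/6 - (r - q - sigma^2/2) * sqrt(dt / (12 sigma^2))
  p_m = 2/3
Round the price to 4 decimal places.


Answer: Price = V(0,0) = 0.4698

Derivation:
dt = T/N = 0.500000; dx = sigma*sqrt(3*dt) = 0.232702
u = exp(dx) = 1.262005; d = 1/u = 0.792390
p_u = 0.173059, p_m = 0.666667, p_d = 0.160274
Discount per step: exp(-r*dt) = 0.988072
Stock lattice S(k, j) with j the centered position index:
  k=0: S(0,+0) = 11.1200
  k=1: S(1,-1) = 8.8114; S(1,+0) = 11.1200; S(1,+1) = 14.0335
  k=2: S(2,-2) = 6.9820; S(2,-1) = 8.8114; S(2,+0) = 11.1200; S(2,+1) = 14.0335; S(2,+2) = 17.7103
Terminal payoffs V(N, j) = max(S_T - K, 0):
  V(2,-2) = 0.000000; V(2,-1) = 0.000000; V(2,+0) = 0.000000; V(2,+1) = 1.423493; V(2,+2) = 5.100335
Backward induction: V(k, j) = exp(-r*dt) * [p_u * V(k+1, j+1) + p_m * V(k+1, j) + p_d * V(k+1, j-1)]
  V(1,-1) = exp(-r*dt) * [p_u*0.000000 + p_m*0.000000 + p_d*0.000000] = 0.000000
  V(1,+0) = exp(-r*dt) * [p_u*1.423493 + p_m*0.000000 + p_d*0.000000] = 0.243410
  V(1,+1) = exp(-r*dt) * [p_u*5.100335 + p_m*1.423493 + p_d*0.000000] = 1.809805
  V(0,+0) = exp(-r*dt) * [p_u*1.809805 + p_m*0.243410 + p_d*0.000000] = 0.469805


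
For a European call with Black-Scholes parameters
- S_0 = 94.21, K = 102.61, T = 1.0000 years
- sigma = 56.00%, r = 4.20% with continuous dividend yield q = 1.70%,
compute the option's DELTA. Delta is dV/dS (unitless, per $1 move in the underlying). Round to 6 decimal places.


Answer: Delta = 0.558751

Derivation:
d1 = 0.1721266771; d2 = -0.3878733229
phi(d1) = 0.3930759890; exp(-qT) = 0.9831436846; exp(-rT) = 0.9588697806
N(d1) = 0.5683310298
Delta = exp(-qT) * N(d1) = 0.9831436846 * 0.5683310298 = 0.558751


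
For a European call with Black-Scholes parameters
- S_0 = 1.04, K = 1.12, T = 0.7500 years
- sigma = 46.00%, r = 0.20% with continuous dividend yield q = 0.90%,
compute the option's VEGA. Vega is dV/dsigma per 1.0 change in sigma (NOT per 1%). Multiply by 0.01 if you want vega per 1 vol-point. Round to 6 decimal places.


d1 = -0.0000200118; d2 = -0.3983916976
phi(d1) = 0.3989422803; exp(-qT) = 0.9932727301; exp(-rT) = 0.9985011244
Vega = S * exp(-qT) * phi(d1) * sqrt(T) = 1.0400 * 0.9932727301 * 0.3989422803 * 0.8660254038 = 0.356897

Answer: Vega = 0.356897


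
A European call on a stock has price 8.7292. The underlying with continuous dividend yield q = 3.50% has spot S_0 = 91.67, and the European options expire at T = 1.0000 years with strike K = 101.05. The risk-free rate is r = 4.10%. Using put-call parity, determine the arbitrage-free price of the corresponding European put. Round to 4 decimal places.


Put-call parity: C - P = S_0 * exp(-qT) - K * exp(-rT).
S_0 * exp(-qT) = 91.6700 * 0.96560542 = 88.51704851
K * exp(-rT) = 101.0500 * 0.95982913 = 96.99073358
P = C - S*exp(-qT) + K*exp(-rT)
P = 8.7292 - 88.51704851 + 96.99073358 = 17.2029

Answer: Put price = 17.2029


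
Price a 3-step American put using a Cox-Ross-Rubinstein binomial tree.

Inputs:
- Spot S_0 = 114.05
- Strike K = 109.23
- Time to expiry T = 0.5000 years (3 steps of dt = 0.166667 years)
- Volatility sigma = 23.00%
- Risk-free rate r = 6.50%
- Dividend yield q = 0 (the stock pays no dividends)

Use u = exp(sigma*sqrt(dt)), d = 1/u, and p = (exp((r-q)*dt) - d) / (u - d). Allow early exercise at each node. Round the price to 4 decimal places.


Answer: Price = V(0,0) = 4.3305

Derivation:
dt = T/N = 0.166667
u = exp(sigma*sqrt(dt)) = 1.098447; d = 1/u = 0.910376
p = (exp((r-q)*dt) - d) / (u - d) = 0.534459
Discount per step: exp(-r*dt) = 0.989225
Stock lattice S(k, i) with i counting down-moves:
  k=0: S(0,0) = 114.0500
  k=1: S(1,0) = 125.2778; S(1,1) = 103.8284
  k=2: S(2,0) = 137.6110; S(2,1) = 114.0500; S(2,2) = 94.5230
  k=3: S(3,0) = 151.1584; S(3,1) = 125.2778; S(3,2) = 103.8284; S(3,3) = 86.0515
Terminal payoffs V(N, i) = max(K - S_T, 0):
  V(3,0) = 0.000000; V(3,1) = 0.000000; V(3,2) = 5.401568; V(3,3) = 23.178528
Backward induction: V(k, i) = exp(-r*dt) * [p * V(k+1, i) + (1-p) * V(k+1, i+1)]; then take max(V_cont, immediate exercise) for American.
  V(2,0) = exp(-r*dt) * [p*0.000000 + (1-p)*0.000000] = 0.000000; exercise = 0.000000; V(2,0) = max -> 0.000000
  V(2,1) = exp(-r*dt) * [p*0.000000 + (1-p)*5.401568] = 2.487558; exercise = 0.000000; V(2,1) = max -> 2.487558
  V(2,2) = exp(-r*dt) * [p*5.401568 + (1-p)*23.178528] = 13.530105; exercise = 14.707043; V(2,2) = max -> 14.707043
  V(1,0) = exp(-r*dt) * [p*0.000000 + (1-p)*2.487558] = 1.145583; exercise = 0.000000; V(1,0) = max -> 1.145583
  V(1,1) = exp(-r*dt) * [p*2.487558 + (1-p)*14.707043] = 8.088136; exercise = 5.401568; V(1,1) = max -> 8.088136
  V(0,0) = exp(-r*dt) * [p*1.145583 + (1-p)*8.088136] = 4.330460; exercise = 0.000000; V(0,0) = max -> 4.330460


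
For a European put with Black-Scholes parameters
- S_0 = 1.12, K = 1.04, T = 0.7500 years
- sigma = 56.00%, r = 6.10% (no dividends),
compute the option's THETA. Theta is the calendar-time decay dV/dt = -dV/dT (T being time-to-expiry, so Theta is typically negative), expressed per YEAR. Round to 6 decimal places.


Answer: Theta = -0.097955

Derivation:
d1 = 0.4896300862; d2 = 0.0046558601
phi(d1) = 0.3538764833; exp(-qT) = 1.0000000000; exp(-rT) = 0.9552807525
Theta = -S*exp(-qT)*phi(d1)*sigma/(2*sqrt(T)) + r*K*exp(-rT)*N(-d2) - q*S*exp(-qT)*N(-d1)
N(-d1) = 0.3121978413; N(-d2) = 0.4981425873; sqrt(T) = 0.8660254038
Term 1 = -1.1200 * 1.0000000000 * 0.3538764833 * 0.5600 / (2 * 0.8660254038) = -0.1281436603
Term 2 = 0.0610 * 1.0400 * 0.9552807525 * 0.4981425873 = 0.0301889407
Term 3 = 0 (no dividend yield, q = 0)
Theta = -0.1281436603 + (0.0301889407) + (0.0000000000) = -0.097955


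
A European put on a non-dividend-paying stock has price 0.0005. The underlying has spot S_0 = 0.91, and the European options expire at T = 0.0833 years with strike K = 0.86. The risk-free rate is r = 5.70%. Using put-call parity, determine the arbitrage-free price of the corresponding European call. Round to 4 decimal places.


Put-call parity: C - P = S_0 * exp(-qT) - K * exp(-rT).
S_0 * exp(-qT) = 0.9100 * 1.00000000 = 0.91000000
K * exp(-rT) = 0.8600 * 0.99526315 = 0.85592631
C = P + S*exp(-qT) - K*exp(-rT)
C = 0.0005 + 0.91000000 - 0.85592631 = 0.0546

Answer: Call price = 0.0546


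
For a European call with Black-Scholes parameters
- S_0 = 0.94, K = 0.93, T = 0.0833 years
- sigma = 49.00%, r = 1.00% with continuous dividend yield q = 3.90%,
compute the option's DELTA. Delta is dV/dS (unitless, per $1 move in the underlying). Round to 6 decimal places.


d1 = 0.1292563146; d2 = -0.0121662084
phi(d1) = 0.3956235581; exp(-qT) = 0.9967565713; exp(-rT) = 0.9991673468
N(d1) = 0.5514225814
Delta = exp(-qT) * N(d1) = 0.9967565713 * 0.5514225814 = 0.549634

Answer: Delta = 0.549634


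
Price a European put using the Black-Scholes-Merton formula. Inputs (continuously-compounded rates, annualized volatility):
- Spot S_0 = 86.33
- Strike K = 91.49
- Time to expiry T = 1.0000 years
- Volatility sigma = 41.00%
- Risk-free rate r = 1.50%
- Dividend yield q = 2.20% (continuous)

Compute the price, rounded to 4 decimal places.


d1 = (ln(S/K) + (r - q + 0.5*sigma^2) * T) / (sigma * sqrt(T)) = 0.04633533
d2 = d1 - sigma * sqrt(T) = -0.36366467
exp(-rT) = 0.98511194; exp(-qT) = 0.97824024
P = K * exp(-rT) * N(-d2) - S_0 * exp(-qT) * N(-d1)
N(-d1) = 0.48152149; N(-d2) = 0.64194579
P = 91.4900 * 0.98511194 * 0.64194579 - 86.3300 * 0.97824024 * 0.48152149 = 17.1920

Answer: Price = 17.1920


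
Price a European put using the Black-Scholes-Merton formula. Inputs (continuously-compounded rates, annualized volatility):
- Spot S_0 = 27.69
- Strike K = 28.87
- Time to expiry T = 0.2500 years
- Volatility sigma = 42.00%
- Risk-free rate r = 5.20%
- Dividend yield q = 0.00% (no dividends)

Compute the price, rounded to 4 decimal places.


d1 = (ln(S/K) + (r - q + 0.5*sigma^2) * T) / (sigma * sqrt(T)) = -0.03181741
d2 = d1 - sigma * sqrt(T) = -0.24181741
exp(-rT) = 0.98708414; exp(-qT) = 1.00000000
P = K * exp(-rT) * N(-d2) - S_0 * exp(-qT) * N(-d1)
N(-d1) = 0.51269117; N(-d2) = 0.59553918
P = 28.8700 * 0.98708414 * 0.59553918 - 27.6900 * 1.00000000 * 0.51269117 = 2.7747

Answer: Price = 2.7747


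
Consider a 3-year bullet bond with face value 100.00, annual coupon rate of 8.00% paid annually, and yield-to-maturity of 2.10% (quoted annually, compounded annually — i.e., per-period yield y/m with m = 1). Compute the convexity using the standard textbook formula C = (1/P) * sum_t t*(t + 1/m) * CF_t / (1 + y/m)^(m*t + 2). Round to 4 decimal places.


Coupon per period c = face * coupon_rate / m = 8.000000
Periods per year m = 1; per-period yield y/m = 0.021000
Number of cashflows N = 3
Cashflows (t years, CF_t, discount factor 1/(1+y/m)^(m*t), PV):
  t = 1.0000: CF_t = 8.000000, DF = 0.979432, PV = 7.835455
  t = 2.0000: CF_t = 8.000000, DF = 0.959287, PV = 7.674295
  t = 3.0000: CF_t = 108.000000, DF = 0.939556, PV = 101.472072
Price P = sum_t PV_t = 116.981823
Convexity numerator sum_t t*(t + 1/m) * CF_t / (1+y/m)^(m*t + 2):
  t = 1.0000: term = 15.032900
  t = 2.0000: term = 44.171106
  t = 3.0000: term = 1168.089960
Convexity = (1/P) * sum = 1227.293965 / 116.981823 = 10.491322

Answer: Convexity = 10.4913
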